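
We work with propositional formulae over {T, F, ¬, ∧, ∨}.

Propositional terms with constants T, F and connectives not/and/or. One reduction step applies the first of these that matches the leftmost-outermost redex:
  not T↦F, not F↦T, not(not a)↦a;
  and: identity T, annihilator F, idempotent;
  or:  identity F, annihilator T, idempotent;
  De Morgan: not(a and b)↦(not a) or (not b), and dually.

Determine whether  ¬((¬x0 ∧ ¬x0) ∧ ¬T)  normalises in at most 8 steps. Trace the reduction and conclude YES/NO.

Answer: YES — reaches normal form T in 6 ≤ 8 steps

Reduction:
  start: ¬((¬x0 ∧ ¬x0) ∧ ¬T)
  [1] ¬(¬x0 ∧ ¬x0) ∨ ¬¬T
  [2] (¬¬x0 ∨ ¬¬x0) ∨ ¬¬T
  [3] ¬¬x0 ∨ ¬¬T
  [4] x0 ∨ ¬¬T
  [5] x0 ∨ T
  [6] T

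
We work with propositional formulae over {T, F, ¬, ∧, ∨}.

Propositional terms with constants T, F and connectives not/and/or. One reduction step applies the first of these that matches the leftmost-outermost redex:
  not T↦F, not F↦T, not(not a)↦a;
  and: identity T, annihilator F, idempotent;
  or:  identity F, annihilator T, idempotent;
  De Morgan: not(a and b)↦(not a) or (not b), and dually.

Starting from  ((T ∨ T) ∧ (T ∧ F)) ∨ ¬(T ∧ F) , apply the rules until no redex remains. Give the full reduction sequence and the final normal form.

Answer: normal form = T  (in 8 steps)

Working:
  start: ((T ∨ T) ∧ (T ∧ F)) ∨ ¬(T ∧ F)
  →1  (T ∧ (T ∧ F)) ∨ ¬(T ∧ F)
  →2  (T ∧ F) ∨ ¬(T ∧ F)
  →3  F ∨ ¬(T ∧ F)
  →4  ¬(T ∧ F)
  →5  ¬T ∨ ¬F
  →6  F ∨ ¬F
  →7  ¬F
  →8  T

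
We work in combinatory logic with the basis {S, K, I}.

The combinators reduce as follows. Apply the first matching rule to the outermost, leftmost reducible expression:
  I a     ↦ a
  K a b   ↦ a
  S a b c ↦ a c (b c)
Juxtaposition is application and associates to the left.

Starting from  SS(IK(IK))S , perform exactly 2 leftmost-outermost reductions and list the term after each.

  start: SS(IK(IK))S
  step 1: SS(IK(IK)S)
  step 2: SS(K(IK)S)

Answer: after 2 steps: SS(K(IK)S)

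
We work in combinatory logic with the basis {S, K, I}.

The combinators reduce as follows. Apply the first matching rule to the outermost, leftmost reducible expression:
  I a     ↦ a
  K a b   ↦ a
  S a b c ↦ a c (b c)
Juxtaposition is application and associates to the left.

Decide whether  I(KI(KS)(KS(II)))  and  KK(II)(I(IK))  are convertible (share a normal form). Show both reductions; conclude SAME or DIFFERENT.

Answer: DIFFERENT — A ⇓ S, B ⇓ KK

Reduction:
Term A:
  start: I(KI(KS)(KS(II)))
  →1  KI(KS)(KS(II))
  →2  I(KS(II))
  →3  KS(II)
  →4  S

Term B:
  start: KK(II)(I(IK))
  →1  K(I(IK))
  →2  K(IK)
  →3  KK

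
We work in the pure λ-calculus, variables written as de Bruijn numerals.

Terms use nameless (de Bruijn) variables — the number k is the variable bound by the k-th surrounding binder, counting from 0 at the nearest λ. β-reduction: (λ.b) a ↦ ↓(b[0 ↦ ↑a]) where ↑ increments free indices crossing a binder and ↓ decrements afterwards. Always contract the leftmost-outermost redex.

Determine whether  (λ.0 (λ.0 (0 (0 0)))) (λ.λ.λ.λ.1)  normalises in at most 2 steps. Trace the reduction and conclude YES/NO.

  start: (λ.0 (λ.0 (0 (0 0)))) (λ.λ.λ.λ.1)
  →1  (λ.λ.λ.λ.1) (λ.0 (0 (0 0)))
  →2  λ.λ.λ.1

Answer: YES — reaches normal form λ.λ.λ.1 in 2 ≤ 2 steps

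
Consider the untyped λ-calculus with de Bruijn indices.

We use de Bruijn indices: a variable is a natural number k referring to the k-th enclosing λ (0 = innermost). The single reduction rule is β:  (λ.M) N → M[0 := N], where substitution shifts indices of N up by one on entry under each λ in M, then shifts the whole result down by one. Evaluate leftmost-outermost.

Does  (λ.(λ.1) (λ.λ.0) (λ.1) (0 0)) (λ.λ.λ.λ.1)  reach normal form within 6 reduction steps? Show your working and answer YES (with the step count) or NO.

  start: (λ.(λ.1) (λ.λ.0) (λ.1) (0 0)) (λ.λ.λ.λ.1)
  [1] (λ.λ.λ.λ.λ.1) (λ.λ.0) (λ.λ.λ.λ.λ.1) ((λ.λ.λ.λ.1) (λ.λ.λ.λ.1))
  [2] (λ.λ.λ.λ.1) (λ.λ.λ.λ.λ.1) ((λ.λ.λ.λ.1) (λ.λ.λ.λ.1))
  [3] (λ.λ.λ.1) ((λ.λ.λ.λ.1) (λ.λ.λ.λ.1))
  [4] λ.λ.1

Answer: YES — reaches normal form λ.λ.1 in 4 ≤ 6 steps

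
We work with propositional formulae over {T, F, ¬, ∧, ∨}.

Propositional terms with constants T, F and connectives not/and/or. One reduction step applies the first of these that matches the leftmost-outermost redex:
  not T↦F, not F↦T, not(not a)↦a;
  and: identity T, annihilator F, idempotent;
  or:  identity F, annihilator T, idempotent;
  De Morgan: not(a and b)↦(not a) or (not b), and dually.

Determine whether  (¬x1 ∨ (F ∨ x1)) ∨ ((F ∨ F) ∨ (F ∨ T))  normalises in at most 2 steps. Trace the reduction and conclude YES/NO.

Answer: NO — after 2 steps the term is (¬x1 ∨ x1) ∨ (F ∨ (F ∨ T)), not yet normal

Derivation:
  start: (¬x1 ∨ (F ∨ x1)) ∨ ((F ∨ F) ∨ (F ∨ T))
  [1] (¬x1 ∨ x1) ∨ ((F ∨ F) ∨ (F ∨ T))
  [2] (¬x1 ∨ x1) ∨ (F ∨ (F ∨ T))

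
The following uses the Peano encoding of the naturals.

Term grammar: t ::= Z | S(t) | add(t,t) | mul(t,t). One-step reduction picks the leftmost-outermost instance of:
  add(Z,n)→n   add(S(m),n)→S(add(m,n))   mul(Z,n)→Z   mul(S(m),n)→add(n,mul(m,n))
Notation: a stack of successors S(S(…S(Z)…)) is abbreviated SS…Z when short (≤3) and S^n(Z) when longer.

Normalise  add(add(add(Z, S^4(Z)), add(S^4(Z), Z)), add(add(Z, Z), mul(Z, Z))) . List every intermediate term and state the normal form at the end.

  start: add(add(add(Z, S^4(Z)), add(S^4(Z), Z)), add(add(Z, Z), mul(Z, Z)))
  step 1: add(add(S^4(Z), add(S^4(Z), Z)), add(add(Z, Z), mul(Z, Z)))
  step 2: add(S(add(SSSZ, add(S^4(Z), Z))), add(add(Z, Z), mul(Z, Z)))
  step 3: S(add(add(SSSZ, add(S^4(Z), Z)), add(add(Z, Z), mul(Z, Z))))
  step 4: S(add(S(add(SSZ, add(S^4(Z), Z))), add(add(Z, Z), mul(Z, Z))))
  step 5: S(S(add(add(SSZ, add(S^4(Z), Z)), add(add(Z, Z), mul(Z, Z)))))
  step 6: S(S(add(S(add(SZ, add(S^4(Z), Z))), add(add(Z, Z), mul(Z, Z)))))
  step 7: S(S(S(add(add(SZ, add(S^4(Z), Z)), add(add(Z, Z), mul(Z, Z))))))
  step 8: S(S(S(add(S(add(Z, add(S^4(Z), Z))), add(add(Z, Z), mul(Z, Z))))))
  step 9: S(S(S(S(add(add(Z, add(S^4(Z), Z)), add(add(Z, Z), mul(Z, Z)))))))
  step 10: S(S(S(S(add(add(S^4(Z), Z), add(add(Z, Z), mul(Z, Z)))))))
  step 11: S(S(S(S(add(S(add(SSSZ, Z)), add(add(Z, Z), mul(Z, Z)))))))
  step 12: S(S(S(S(S(add(add(SSSZ, Z), add(add(Z, Z), mul(Z, Z))))))))
  step 13: S(S(S(S(S(add(S(add(SSZ, Z)), add(add(Z, Z), mul(Z, Z))))))))
  step 14: S(S(S(S(S(S(add(add(SSZ, Z), add(add(Z, Z), mul(Z, Z)))))))))
  step 15: S(S(S(S(S(S(add(S(add(SZ, Z)), add(add(Z, Z), mul(Z, Z)))))))))
  step 16: S(S(S(S(S(S(S(add(add(SZ, Z), add(add(Z, Z), mul(Z, Z))))))))))
  step 17: S(S(S(S(S(S(S(add(S(add(Z, Z)), add(add(Z, Z), mul(Z, Z))))))))))
  step 18: S(S(S(S(S(S(S(S(add(add(Z, Z), add(add(Z, Z), mul(Z, Z)))))))))))
  step 19: S(S(S(S(S(S(S(S(add(Z, add(add(Z, Z), mul(Z, Z)))))))))))
  step 20: S(S(S(S(S(S(S(S(add(add(Z, Z), mul(Z, Z))))))))))
  step 21: S(S(S(S(S(S(S(S(add(Z, mul(Z, Z))))))))))
  step 22: S(S(S(S(S(S(S(S(mul(Z, Z)))))))))
  step 23: S^8(Z)

Answer: normal form = S^8(Z)  (in 23 steps)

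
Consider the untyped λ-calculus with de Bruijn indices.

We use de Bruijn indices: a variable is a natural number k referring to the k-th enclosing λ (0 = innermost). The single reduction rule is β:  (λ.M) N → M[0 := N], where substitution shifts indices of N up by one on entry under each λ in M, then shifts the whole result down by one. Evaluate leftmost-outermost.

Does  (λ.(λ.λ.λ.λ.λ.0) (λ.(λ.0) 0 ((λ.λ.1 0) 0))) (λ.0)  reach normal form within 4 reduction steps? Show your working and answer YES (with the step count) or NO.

  start: (λ.(λ.λ.λ.λ.λ.0) (λ.(λ.0) 0 ((λ.λ.1 0) 0))) (λ.0)
  →1  (λ.λ.λ.λ.λ.0) (λ.(λ.0) 0 ((λ.λ.1 0) 0))
  →2  λ.λ.λ.λ.0

Answer: YES — reaches normal form λ.λ.λ.λ.0 in 2 ≤ 4 steps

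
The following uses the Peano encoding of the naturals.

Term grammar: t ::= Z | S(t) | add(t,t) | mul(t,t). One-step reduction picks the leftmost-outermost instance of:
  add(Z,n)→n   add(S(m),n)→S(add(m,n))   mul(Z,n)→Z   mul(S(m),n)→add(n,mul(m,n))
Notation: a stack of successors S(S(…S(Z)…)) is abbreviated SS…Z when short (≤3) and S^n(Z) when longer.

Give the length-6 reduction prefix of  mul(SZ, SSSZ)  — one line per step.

Answer: after 6 steps: SSSZ

Reduction:
  start: mul(SZ, SSSZ)
  step 1: add(SSSZ, mul(Z, SSSZ))
  step 2: S(add(SSZ, mul(Z, SSSZ)))
  step 3: S(S(add(SZ, mul(Z, SSSZ))))
  step 4: S(S(S(add(Z, mul(Z, SSSZ)))))
  step 5: S(S(S(mul(Z, SSSZ))))
  step 6: SSSZ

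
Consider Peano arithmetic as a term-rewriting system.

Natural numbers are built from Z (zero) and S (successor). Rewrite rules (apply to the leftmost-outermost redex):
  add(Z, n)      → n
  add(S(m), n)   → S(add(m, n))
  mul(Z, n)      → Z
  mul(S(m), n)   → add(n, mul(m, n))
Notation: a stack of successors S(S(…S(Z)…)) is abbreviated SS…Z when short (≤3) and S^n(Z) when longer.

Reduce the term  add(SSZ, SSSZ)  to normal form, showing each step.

  start: add(SSZ, SSSZ)
  step 1: S(add(SZ, SSSZ))
  step 2: S(S(add(Z, SSSZ)))
  step 3: S^5(Z)

Answer: normal form = S^5(Z)  (in 3 steps)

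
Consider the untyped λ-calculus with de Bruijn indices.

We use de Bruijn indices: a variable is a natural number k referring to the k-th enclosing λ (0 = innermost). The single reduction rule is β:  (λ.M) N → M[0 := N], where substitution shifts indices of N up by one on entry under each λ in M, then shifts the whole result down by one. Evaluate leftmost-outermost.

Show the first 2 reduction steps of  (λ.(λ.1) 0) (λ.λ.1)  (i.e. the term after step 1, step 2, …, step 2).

  start: (λ.(λ.1) 0) (λ.λ.1)
  step 1: (λ.λ.λ.1) (λ.λ.1)
  step 2: λ.λ.1

Answer: after 2 steps: λ.λ.1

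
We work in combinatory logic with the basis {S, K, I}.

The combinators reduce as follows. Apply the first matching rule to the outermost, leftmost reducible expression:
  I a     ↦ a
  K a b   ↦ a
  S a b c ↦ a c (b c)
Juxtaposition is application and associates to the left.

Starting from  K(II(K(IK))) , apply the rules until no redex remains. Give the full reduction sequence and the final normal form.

  start: K(II(K(IK)))
  →1  K(I(K(IK)))
  →2  K(K(IK))
  →3  K(KK)

Answer: normal form = K(KK)  (in 3 steps)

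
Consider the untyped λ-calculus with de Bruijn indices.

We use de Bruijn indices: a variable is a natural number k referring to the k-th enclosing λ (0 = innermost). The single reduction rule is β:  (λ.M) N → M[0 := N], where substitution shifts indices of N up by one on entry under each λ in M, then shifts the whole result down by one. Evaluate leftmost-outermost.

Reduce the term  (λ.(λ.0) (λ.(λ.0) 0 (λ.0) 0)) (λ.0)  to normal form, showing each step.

Answer: normal form = λ.0 (λ.0) 0  (in 3 steps)

Reduction:
  start: (λ.(λ.0) (λ.(λ.0) 0 (λ.0) 0)) (λ.0)
  step 1: (λ.0) (λ.(λ.0) 0 (λ.0) 0)
  step 2: λ.(λ.0) 0 (λ.0) 0
  step 3: λ.0 (λ.0) 0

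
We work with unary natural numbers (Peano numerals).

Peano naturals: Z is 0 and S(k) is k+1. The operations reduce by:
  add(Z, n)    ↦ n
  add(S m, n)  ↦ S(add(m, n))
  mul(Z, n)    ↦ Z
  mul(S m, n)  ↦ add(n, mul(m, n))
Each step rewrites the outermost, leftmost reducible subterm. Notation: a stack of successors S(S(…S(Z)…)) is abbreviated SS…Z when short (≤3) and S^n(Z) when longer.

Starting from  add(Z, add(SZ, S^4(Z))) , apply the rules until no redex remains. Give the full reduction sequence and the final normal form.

Answer: normal form = S^5(Z)  (in 3 steps)

Working:
  start: add(Z, add(SZ, S^4(Z)))
  step 1: add(SZ, S^4(Z))
  step 2: S(add(Z, S^4(Z)))
  step 3: S^5(Z)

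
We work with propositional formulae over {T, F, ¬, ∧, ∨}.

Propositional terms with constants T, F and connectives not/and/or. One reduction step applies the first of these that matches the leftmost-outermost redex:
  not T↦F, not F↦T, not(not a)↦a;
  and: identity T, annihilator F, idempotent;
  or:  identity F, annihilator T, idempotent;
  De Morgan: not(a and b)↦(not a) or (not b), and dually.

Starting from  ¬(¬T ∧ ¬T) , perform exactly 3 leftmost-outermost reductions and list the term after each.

  start: ¬(¬T ∧ ¬T)
  →1  ¬¬T ∨ ¬¬T
  →2  ¬¬T
  →3  T

Answer: after 3 steps: T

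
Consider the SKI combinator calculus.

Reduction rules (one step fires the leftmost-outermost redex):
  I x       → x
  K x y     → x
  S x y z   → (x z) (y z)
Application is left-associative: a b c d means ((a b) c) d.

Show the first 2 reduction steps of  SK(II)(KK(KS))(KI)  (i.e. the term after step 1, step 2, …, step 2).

  start: SK(II)(KK(KS))(KI)
  →1  K(KK(KS))(II(KK(KS)))(KI)
  →2  KK(KS)(KI)

Answer: after 2 steps: KK(KS)(KI)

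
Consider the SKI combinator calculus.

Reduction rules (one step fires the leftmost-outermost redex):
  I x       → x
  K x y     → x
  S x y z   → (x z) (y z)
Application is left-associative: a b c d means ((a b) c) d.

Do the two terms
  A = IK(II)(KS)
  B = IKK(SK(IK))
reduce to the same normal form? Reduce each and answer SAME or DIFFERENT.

Answer: DIFFERENT — A ⇓ I, B ⇓ K

Derivation:
Term A:
  start: IK(II)(KS)
  →1  K(II)(KS)
  →2  II
  →3  I

Term B:
  start: IKK(SK(IK))
  →1  KK(SK(IK))
  →2  K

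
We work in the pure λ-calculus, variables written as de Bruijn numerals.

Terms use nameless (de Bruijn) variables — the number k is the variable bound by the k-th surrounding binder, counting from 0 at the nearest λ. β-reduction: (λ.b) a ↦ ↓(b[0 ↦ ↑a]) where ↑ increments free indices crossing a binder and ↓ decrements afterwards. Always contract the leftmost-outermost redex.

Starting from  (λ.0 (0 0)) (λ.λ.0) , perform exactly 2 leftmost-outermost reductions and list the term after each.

  start: (λ.0 (0 0)) (λ.λ.0)
  step 1: (λ.λ.0) ((λ.λ.0) (λ.λ.0))
  step 2: λ.0

Answer: after 2 steps: λ.0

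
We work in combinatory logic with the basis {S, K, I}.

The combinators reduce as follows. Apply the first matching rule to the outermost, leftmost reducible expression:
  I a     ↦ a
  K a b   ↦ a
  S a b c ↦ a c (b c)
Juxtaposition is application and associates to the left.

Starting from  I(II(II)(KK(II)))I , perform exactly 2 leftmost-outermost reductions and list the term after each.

  start: I(II(II)(KK(II)))I
  →1  II(II)(KK(II))I
  →2  I(II)(KK(II))I

Answer: after 2 steps: I(II)(KK(II))I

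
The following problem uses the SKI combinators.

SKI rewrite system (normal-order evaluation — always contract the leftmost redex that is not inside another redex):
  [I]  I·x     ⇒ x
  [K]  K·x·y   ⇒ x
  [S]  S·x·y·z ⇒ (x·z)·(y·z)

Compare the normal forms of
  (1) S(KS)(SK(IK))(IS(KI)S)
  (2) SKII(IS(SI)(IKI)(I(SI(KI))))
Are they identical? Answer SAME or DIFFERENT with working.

Answer: DIFFERENT — A ⇓ S(S(KI)S), B ⇓ I

Derivation:
Term A:
  start: S(KS)(SK(IK))(IS(KI)S)
  step 1: KS(IS(KI)S)(SK(IK)(IS(KI)S))
  step 2: S(SK(IK)(IS(KI)S))
  step 3: S(K(IS(KI)S)(IK(IS(KI)S)))
  step 4: S(IS(KI)S)
  step 5: S(S(KI)S)

Term B:
  start: SKII(IS(SI)(IKI)(I(SI(KI))))
  step 1: KI(II)(IS(SI)(IKI)(I(SI(KI))))
  step 2: I(IS(SI)(IKI)(I(SI(KI))))
  step 3: IS(SI)(IKI)(I(SI(KI)))
  step 4: S(SI)(IKI)(I(SI(KI)))
  step 5: SI(I(SI(KI)))(IKI(I(SI(KI))))
  step 6: I(IKI(I(SI(KI))))(I(SI(KI))(IKI(I(SI(KI)))))
  step 7: IKI(I(SI(KI)))(I(SI(KI))(IKI(I(SI(KI)))))
  step 8: KI(I(SI(KI)))(I(SI(KI))(IKI(I(SI(KI)))))
  step 9: I(I(SI(KI))(IKI(I(SI(KI)))))
  step 10: I(SI(KI))(IKI(I(SI(KI))))
  step 11: SI(KI)(IKI(I(SI(KI))))
  step 12: I(IKI(I(SI(KI))))(KI(IKI(I(SI(KI)))))
  step 13: IKI(I(SI(KI)))(KI(IKI(I(SI(KI)))))
  step 14: KI(I(SI(KI)))(KI(IKI(I(SI(KI)))))
  step 15: I(KI(IKI(I(SI(KI)))))
  step 16: KI(IKI(I(SI(KI))))
  step 17: I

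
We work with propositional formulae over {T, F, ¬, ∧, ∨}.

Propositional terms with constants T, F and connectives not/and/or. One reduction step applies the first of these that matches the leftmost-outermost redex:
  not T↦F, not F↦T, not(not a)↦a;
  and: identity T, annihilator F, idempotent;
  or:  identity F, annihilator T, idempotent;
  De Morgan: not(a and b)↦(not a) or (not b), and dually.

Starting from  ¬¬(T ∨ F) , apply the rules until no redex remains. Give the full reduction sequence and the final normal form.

Answer: normal form = T  (in 2 steps)

Reduction:
  start: ¬¬(T ∨ F)
  →1  T ∨ F
  →2  T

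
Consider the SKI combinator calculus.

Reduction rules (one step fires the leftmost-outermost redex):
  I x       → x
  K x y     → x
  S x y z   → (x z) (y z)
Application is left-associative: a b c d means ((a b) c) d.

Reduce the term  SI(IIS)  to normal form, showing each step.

Answer: normal form = SIS  (in 2 steps)

Working:
  start: SI(IIS)
  [1] SI(IS)
  [2] SIS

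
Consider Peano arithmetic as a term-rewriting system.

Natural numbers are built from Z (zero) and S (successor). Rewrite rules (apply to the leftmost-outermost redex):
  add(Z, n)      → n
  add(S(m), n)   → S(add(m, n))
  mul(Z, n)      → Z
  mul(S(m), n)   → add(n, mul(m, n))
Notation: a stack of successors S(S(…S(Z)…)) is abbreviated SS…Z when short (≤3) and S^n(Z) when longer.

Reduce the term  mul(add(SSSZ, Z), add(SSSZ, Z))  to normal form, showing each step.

  start: mul(add(SSSZ, Z), add(SSSZ, Z))
  step 1: mul(S(add(SSZ, Z)), add(SSSZ, Z))
  step 2: add(add(SSSZ, Z), mul(add(SSZ, Z), add(SSSZ, Z)))
  step 3: add(S(add(SSZ, Z)), mul(add(SSZ, Z), add(SSSZ, Z)))
  step 4: S(add(add(SSZ, Z), mul(add(SSZ, Z), add(SSSZ, Z))))
  step 5: S(add(S(add(SZ, Z)), mul(add(SSZ, Z), add(SSSZ, Z))))
  step 6: S(S(add(add(SZ, Z), mul(add(SSZ, Z), add(SSSZ, Z)))))
  step 7: S(S(add(S(add(Z, Z)), mul(add(SSZ, Z), add(SSSZ, Z)))))
  step 8: S(S(S(add(add(Z, Z), mul(add(SSZ, Z), add(SSSZ, Z))))))
  step 9: S(S(S(add(Z, mul(add(SSZ, Z), add(SSSZ, Z))))))
  step 10: S(S(S(mul(add(SSZ, Z), add(SSSZ, Z)))))
  step 11: S(S(S(mul(S(add(SZ, Z)), add(SSSZ, Z)))))
  step 12: S(S(S(add(add(SSSZ, Z), mul(add(SZ, Z), add(SSSZ, Z))))))
  step 13: S(S(S(add(S(add(SSZ, Z)), mul(add(SZ, Z), add(SSSZ, Z))))))
  step 14: S(S(S(S(add(add(SSZ, Z), mul(add(SZ, Z), add(SSSZ, Z)))))))
  step 15: S(S(S(S(add(S(add(SZ, Z)), mul(add(SZ, Z), add(SSSZ, Z)))))))
  step 16: S(S(S(S(S(add(add(SZ, Z), mul(add(SZ, Z), add(SSSZ, Z))))))))
  step 17: S(S(S(S(S(add(S(add(Z, Z)), mul(add(SZ, Z), add(SSSZ, Z))))))))
  step 18: S(S(S(S(S(S(add(add(Z, Z), mul(add(SZ, Z), add(SSSZ, Z)))))))))
  step 19: S(S(S(S(S(S(add(Z, mul(add(SZ, Z), add(SSSZ, Z)))))))))
  step 20: S(S(S(S(S(S(mul(add(SZ, Z), add(SSSZ, Z))))))))
  step 21: S(S(S(S(S(S(mul(S(add(Z, Z)), add(SSSZ, Z))))))))
  step 22: S(S(S(S(S(S(add(add(SSSZ, Z), mul(add(Z, Z), add(SSSZ, Z)))))))))
  step 23: S(S(S(S(S(S(add(S(add(SSZ, Z)), mul(add(Z, Z), add(SSSZ, Z)))))))))
  step 24: S(S(S(S(S(S(S(add(add(SSZ, Z), mul(add(Z, Z), add(SSSZ, Z))))))))))
  step 25: S(S(S(S(S(S(S(add(S(add(SZ, Z)), mul(add(Z, Z), add(SSSZ, Z))))))))))
  step 26: S(S(S(S(S(S(S(S(add(add(SZ, Z), mul(add(Z, Z), add(SSSZ, Z)))))))))))
  step 27: S(S(S(S(S(S(S(S(add(S(add(Z, Z)), mul(add(Z, Z), add(SSSZ, Z)))))))))))
  step 28: S(S(S(S(S(S(S(S(S(add(add(Z, Z), mul(add(Z, Z), add(SSSZ, Z))))))))))))
  step 29: S(S(S(S(S(S(S(S(S(add(Z, mul(add(Z, Z), add(SSSZ, Z))))))))))))
  step 30: S(S(S(S(S(S(S(S(S(mul(add(Z, Z), add(SSSZ, Z)))))))))))
  step 31: S(S(S(S(S(S(S(S(S(mul(Z, add(SSSZ, Z)))))))))))
  step 32: S^9(Z)

Answer: normal form = S^9(Z)  (in 32 steps)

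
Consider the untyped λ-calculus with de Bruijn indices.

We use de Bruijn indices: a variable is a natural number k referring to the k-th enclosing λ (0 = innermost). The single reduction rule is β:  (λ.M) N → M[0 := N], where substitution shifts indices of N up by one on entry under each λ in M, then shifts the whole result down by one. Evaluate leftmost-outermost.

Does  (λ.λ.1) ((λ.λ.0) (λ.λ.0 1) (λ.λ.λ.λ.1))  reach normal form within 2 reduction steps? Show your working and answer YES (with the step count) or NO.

Answer: NO — after 2 steps the term is λ.(λ.0) (λ.λ.λ.λ.1), not yet normal

Derivation:
  start: (λ.λ.1) ((λ.λ.0) (λ.λ.0 1) (λ.λ.λ.λ.1))
  [1] λ.(λ.λ.0) (λ.λ.0 1) (λ.λ.λ.λ.1)
  [2] λ.(λ.0) (λ.λ.λ.λ.1)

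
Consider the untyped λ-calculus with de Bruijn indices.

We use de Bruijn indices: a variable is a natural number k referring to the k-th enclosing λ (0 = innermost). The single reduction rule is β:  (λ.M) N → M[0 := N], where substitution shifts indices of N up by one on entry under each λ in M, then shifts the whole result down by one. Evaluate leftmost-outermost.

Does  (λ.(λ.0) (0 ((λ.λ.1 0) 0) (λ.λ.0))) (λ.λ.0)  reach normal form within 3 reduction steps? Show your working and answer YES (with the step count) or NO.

Answer: NO — after 3 steps the term is (λ.0) (λ.λ.0), not yet normal

Working:
  start: (λ.(λ.0) (0 ((λ.λ.1 0) 0) (λ.λ.0))) (λ.λ.0)
  →1  (λ.0) ((λ.λ.0) ((λ.λ.1 0) (λ.λ.0)) (λ.λ.0))
  →2  (λ.λ.0) ((λ.λ.1 0) (λ.λ.0)) (λ.λ.0)
  →3  (λ.0) (λ.λ.0)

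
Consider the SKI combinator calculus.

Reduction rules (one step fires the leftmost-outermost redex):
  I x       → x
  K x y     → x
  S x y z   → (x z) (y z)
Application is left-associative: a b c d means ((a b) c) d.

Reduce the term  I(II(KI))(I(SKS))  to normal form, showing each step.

Answer: normal form = I  (in 4 steps)

Working:
  start: I(II(KI))(I(SKS))
  step 1: II(KI)(I(SKS))
  step 2: I(KI)(I(SKS))
  step 3: KI(I(SKS))
  step 4: I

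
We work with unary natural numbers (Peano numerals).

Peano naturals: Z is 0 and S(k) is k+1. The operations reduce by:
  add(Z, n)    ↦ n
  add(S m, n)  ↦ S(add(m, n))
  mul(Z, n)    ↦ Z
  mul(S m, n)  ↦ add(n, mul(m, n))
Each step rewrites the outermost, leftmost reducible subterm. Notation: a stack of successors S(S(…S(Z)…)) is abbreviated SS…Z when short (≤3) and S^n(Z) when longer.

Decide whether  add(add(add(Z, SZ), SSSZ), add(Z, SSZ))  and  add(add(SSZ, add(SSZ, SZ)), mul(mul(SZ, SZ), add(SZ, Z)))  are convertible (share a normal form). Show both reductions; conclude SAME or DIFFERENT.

Answer: SAME — A ⇓ S^6(Z), B ⇓ S^6(Z)

Working:
Term A:
  start: add(add(add(Z, SZ), SSSZ), add(Z, SSZ))
  [1] add(add(SZ, SSSZ), add(Z, SSZ))
  [2] add(S(add(Z, SSSZ)), add(Z, SSZ))
  [3] S(add(add(Z, SSSZ), add(Z, SSZ)))
  [4] S(add(SSSZ, add(Z, SSZ)))
  [5] S(S(add(SSZ, add(Z, SSZ))))
  [6] S(S(S(add(SZ, add(Z, SSZ)))))
  [7] S(S(S(S(add(Z, add(Z, SSZ))))))
  [8] S(S(S(S(add(Z, SSZ)))))
  [9] S^6(Z)

Term B:
  start: add(add(SSZ, add(SSZ, SZ)), mul(mul(SZ, SZ), add(SZ, Z)))
  [1] add(S(add(SZ, add(SSZ, SZ))), mul(mul(SZ, SZ), add(SZ, Z)))
  [2] S(add(add(SZ, add(SSZ, SZ)), mul(mul(SZ, SZ), add(SZ, Z))))
  [3] S(add(S(add(Z, add(SSZ, SZ))), mul(mul(SZ, SZ), add(SZ, Z))))
  [4] S(S(add(add(Z, add(SSZ, SZ)), mul(mul(SZ, SZ), add(SZ, Z)))))
  [5] S(S(add(add(SSZ, SZ), mul(mul(SZ, SZ), add(SZ, Z)))))
  [6] S(S(add(S(add(SZ, SZ)), mul(mul(SZ, SZ), add(SZ, Z)))))
  [7] S(S(S(add(add(SZ, SZ), mul(mul(SZ, SZ), add(SZ, Z))))))
  [8] S(S(S(add(S(add(Z, SZ)), mul(mul(SZ, SZ), add(SZ, Z))))))
  [9] S(S(S(S(add(add(Z, SZ), mul(mul(SZ, SZ), add(SZ, Z)))))))
  [10] S(S(S(S(add(SZ, mul(mul(SZ, SZ), add(SZ, Z)))))))
  [11] S(S(S(S(S(add(Z, mul(mul(SZ, SZ), add(SZ, Z))))))))
  [12] S(S(S(S(S(mul(mul(SZ, SZ), add(SZ, Z)))))))
  [13] S(S(S(S(S(mul(add(SZ, mul(Z, SZ)), add(SZ, Z)))))))
  [14] S(S(S(S(S(mul(S(add(Z, mul(Z, SZ))), add(SZ, Z)))))))
  [15] S(S(S(S(S(add(add(SZ, Z), mul(add(Z, mul(Z, SZ)), add(SZ, Z))))))))
  [16] S(S(S(S(S(add(S(add(Z, Z)), mul(add(Z, mul(Z, SZ)), add(SZ, Z))))))))
  [17] S(S(S(S(S(S(add(add(Z, Z), mul(add(Z, mul(Z, SZ)), add(SZ, Z)))))))))
  [18] S(S(S(S(S(S(add(Z, mul(add(Z, mul(Z, SZ)), add(SZ, Z)))))))))
  [19] S(S(S(S(S(S(mul(add(Z, mul(Z, SZ)), add(SZ, Z))))))))
  [20] S(S(S(S(S(S(mul(mul(Z, SZ), add(SZ, Z))))))))
  [21] S(S(S(S(S(S(mul(Z, add(SZ, Z))))))))
  [22] S^6(Z)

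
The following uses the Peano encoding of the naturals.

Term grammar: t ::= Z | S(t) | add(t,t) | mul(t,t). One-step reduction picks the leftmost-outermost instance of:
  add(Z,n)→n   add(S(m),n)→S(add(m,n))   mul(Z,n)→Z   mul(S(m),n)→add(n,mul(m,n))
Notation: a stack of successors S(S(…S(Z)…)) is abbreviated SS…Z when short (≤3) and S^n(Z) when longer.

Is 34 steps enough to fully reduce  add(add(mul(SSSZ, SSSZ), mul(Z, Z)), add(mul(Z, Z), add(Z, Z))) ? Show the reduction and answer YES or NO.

Answer: NO — after 34 steps the term is S(S(S(S(S(S(S(S(S(add(add(Z, mul(Z, Z)), add(mul(Z, Z), add(Z, Z)))))))))))), not yet normal

Derivation:
  start: add(add(mul(SSSZ, SSSZ), mul(Z, Z)), add(mul(Z, Z), add(Z, Z)))
  →1  add(add(add(SSSZ, mul(SSZ, SSSZ)), mul(Z, Z)), add(mul(Z, Z), add(Z, Z)))
  →2  add(add(S(add(SSZ, mul(SSZ, SSSZ))), mul(Z, Z)), add(mul(Z, Z), add(Z, Z)))
  →3  add(S(add(add(SSZ, mul(SSZ, SSSZ)), mul(Z, Z))), add(mul(Z, Z), add(Z, Z)))
  →4  S(add(add(add(SSZ, mul(SSZ, SSSZ)), mul(Z, Z)), add(mul(Z, Z), add(Z, Z))))
  →5  S(add(add(S(add(SZ, mul(SSZ, SSSZ))), mul(Z, Z)), add(mul(Z, Z), add(Z, Z))))
  →6  S(add(S(add(add(SZ, mul(SSZ, SSSZ)), mul(Z, Z))), add(mul(Z, Z), add(Z, Z))))
  →7  S(S(add(add(add(SZ, mul(SSZ, SSSZ)), mul(Z, Z)), add(mul(Z, Z), add(Z, Z)))))
  →8  S(S(add(add(S(add(Z, mul(SSZ, SSSZ))), mul(Z, Z)), add(mul(Z, Z), add(Z, Z)))))
  →9  S(S(add(S(add(add(Z, mul(SSZ, SSSZ)), mul(Z, Z))), add(mul(Z, Z), add(Z, Z)))))
  →10  S(S(S(add(add(add(Z, mul(SSZ, SSSZ)), mul(Z, Z)), add(mul(Z, Z), add(Z, Z))))))
  →11  S(S(S(add(add(mul(SSZ, SSSZ), mul(Z, Z)), add(mul(Z, Z), add(Z, Z))))))
  →12  S(S(S(add(add(add(SSSZ, mul(SZ, SSSZ)), mul(Z, Z)), add(mul(Z, Z), add(Z, Z))))))
  →13  S(S(S(add(add(S(add(SSZ, mul(SZ, SSSZ))), mul(Z, Z)), add(mul(Z, Z), add(Z, Z))))))
  →14  S(S(S(add(S(add(add(SSZ, mul(SZ, SSSZ)), mul(Z, Z))), add(mul(Z, Z), add(Z, Z))))))
  →15  S(S(S(S(add(add(add(SSZ, mul(SZ, SSSZ)), mul(Z, Z)), add(mul(Z, Z), add(Z, Z)))))))
  →16  S(S(S(S(add(add(S(add(SZ, mul(SZ, SSSZ))), mul(Z, Z)), add(mul(Z, Z), add(Z, Z)))))))
  →17  S(S(S(S(add(S(add(add(SZ, mul(SZ, SSSZ)), mul(Z, Z))), add(mul(Z, Z), add(Z, Z)))))))
  →18  S(S(S(S(S(add(add(add(SZ, mul(SZ, SSSZ)), mul(Z, Z)), add(mul(Z, Z), add(Z, Z))))))))
  →19  S(S(S(S(S(add(add(S(add(Z, mul(SZ, SSSZ))), mul(Z, Z)), add(mul(Z, Z), add(Z, Z))))))))
  →20  S(S(S(S(S(add(S(add(add(Z, mul(SZ, SSSZ)), mul(Z, Z))), add(mul(Z, Z), add(Z, Z))))))))
  →21  S(S(S(S(S(S(add(add(add(Z, mul(SZ, SSSZ)), mul(Z, Z)), add(mul(Z, Z), add(Z, Z)))))))))
  →22  S(S(S(S(S(S(add(add(mul(SZ, SSSZ), mul(Z, Z)), add(mul(Z, Z), add(Z, Z)))))))))
  →23  S(S(S(S(S(S(add(add(add(SSSZ, mul(Z, SSSZ)), mul(Z, Z)), add(mul(Z, Z), add(Z, Z)))))))))
  →24  S(S(S(S(S(S(add(add(S(add(SSZ, mul(Z, SSSZ))), mul(Z, Z)), add(mul(Z, Z), add(Z, Z)))))))))
  →25  S(S(S(S(S(S(add(S(add(add(SSZ, mul(Z, SSSZ)), mul(Z, Z))), add(mul(Z, Z), add(Z, Z)))))))))
  →26  S(S(S(S(S(S(S(add(add(add(SSZ, mul(Z, SSSZ)), mul(Z, Z)), add(mul(Z, Z), add(Z, Z))))))))))
  →27  S(S(S(S(S(S(S(add(add(S(add(SZ, mul(Z, SSSZ))), mul(Z, Z)), add(mul(Z, Z), add(Z, Z))))))))))
  →28  S(S(S(S(S(S(S(add(S(add(add(SZ, mul(Z, SSSZ)), mul(Z, Z))), add(mul(Z, Z), add(Z, Z))))))))))
  →29  S(S(S(S(S(S(S(S(add(add(add(SZ, mul(Z, SSSZ)), mul(Z, Z)), add(mul(Z, Z), add(Z, Z)))))))))))
  →30  S(S(S(S(S(S(S(S(add(add(S(add(Z, mul(Z, SSSZ))), mul(Z, Z)), add(mul(Z, Z), add(Z, Z)))))))))))
  →31  S(S(S(S(S(S(S(S(add(S(add(add(Z, mul(Z, SSSZ)), mul(Z, Z))), add(mul(Z, Z), add(Z, Z)))))))))))
  →32  S(S(S(S(S(S(S(S(S(add(add(add(Z, mul(Z, SSSZ)), mul(Z, Z)), add(mul(Z, Z), add(Z, Z))))))))))))
  →33  S(S(S(S(S(S(S(S(S(add(add(mul(Z, SSSZ), mul(Z, Z)), add(mul(Z, Z), add(Z, Z))))))))))))
  →34  S(S(S(S(S(S(S(S(S(add(add(Z, mul(Z, Z)), add(mul(Z, Z), add(Z, Z))))))))))))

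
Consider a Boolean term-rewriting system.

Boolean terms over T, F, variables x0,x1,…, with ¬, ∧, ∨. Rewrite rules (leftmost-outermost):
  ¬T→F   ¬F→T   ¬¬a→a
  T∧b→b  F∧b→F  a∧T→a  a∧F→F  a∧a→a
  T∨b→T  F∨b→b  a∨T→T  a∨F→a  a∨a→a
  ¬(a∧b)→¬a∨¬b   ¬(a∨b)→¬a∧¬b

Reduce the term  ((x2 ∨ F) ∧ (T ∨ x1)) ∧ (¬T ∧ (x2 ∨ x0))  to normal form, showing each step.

Answer: normal form = F  (in 6 steps)

Reduction:
  start: ((x2 ∨ F) ∧ (T ∨ x1)) ∧ (¬T ∧ (x2 ∨ x0))
  →1  (x2 ∧ (T ∨ x1)) ∧ (¬T ∧ (x2 ∨ x0))
  →2  (x2 ∧ T) ∧ (¬T ∧ (x2 ∨ x0))
  →3  x2 ∧ (¬T ∧ (x2 ∨ x0))
  →4  x2 ∧ (F ∧ (x2 ∨ x0))
  →5  x2 ∧ F
  →6  F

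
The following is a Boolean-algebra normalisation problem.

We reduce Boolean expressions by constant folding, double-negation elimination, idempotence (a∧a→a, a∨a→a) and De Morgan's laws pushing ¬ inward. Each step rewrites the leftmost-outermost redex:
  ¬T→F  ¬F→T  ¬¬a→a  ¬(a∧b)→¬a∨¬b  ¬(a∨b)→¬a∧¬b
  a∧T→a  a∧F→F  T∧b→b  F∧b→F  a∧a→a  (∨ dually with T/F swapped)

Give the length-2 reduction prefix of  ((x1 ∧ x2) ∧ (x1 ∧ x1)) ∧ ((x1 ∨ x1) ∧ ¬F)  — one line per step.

  start: ((x1 ∧ x2) ∧ (x1 ∧ x1)) ∧ ((x1 ∨ x1) ∧ ¬F)
  [1] ((x1 ∧ x2) ∧ x1) ∧ ((x1 ∨ x1) ∧ ¬F)
  [2] ((x1 ∧ x2) ∧ x1) ∧ (x1 ∧ ¬F)

Answer: after 2 steps: ((x1 ∧ x2) ∧ x1) ∧ (x1 ∧ ¬F)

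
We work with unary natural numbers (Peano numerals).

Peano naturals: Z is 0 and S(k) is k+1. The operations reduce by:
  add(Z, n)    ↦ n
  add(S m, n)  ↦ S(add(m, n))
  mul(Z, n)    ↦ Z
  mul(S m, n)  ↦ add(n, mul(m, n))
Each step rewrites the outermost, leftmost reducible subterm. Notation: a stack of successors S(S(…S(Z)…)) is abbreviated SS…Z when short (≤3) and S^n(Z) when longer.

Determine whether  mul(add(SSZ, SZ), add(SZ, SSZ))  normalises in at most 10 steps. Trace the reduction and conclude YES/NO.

Answer: NO — after 10 steps the term is S(S(S(add(add(SZ, SSZ), mul(add(Z, SZ), add(SZ, SSZ)))))), not yet normal

Working:
  start: mul(add(SSZ, SZ), add(SZ, SSZ))
  [1] mul(S(add(SZ, SZ)), add(SZ, SSZ))
  [2] add(add(SZ, SSZ), mul(add(SZ, SZ), add(SZ, SSZ)))
  [3] add(S(add(Z, SSZ)), mul(add(SZ, SZ), add(SZ, SSZ)))
  [4] S(add(add(Z, SSZ), mul(add(SZ, SZ), add(SZ, SSZ))))
  [5] S(add(SSZ, mul(add(SZ, SZ), add(SZ, SSZ))))
  [6] S(S(add(SZ, mul(add(SZ, SZ), add(SZ, SSZ)))))
  [7] S(S(S(add(Z, mul(add(SZ, SZ), add(SZ, SSZ))))))
  [8] S(S(S(mul(add(SZ, SZ), add(SZ, SSZ)))))
  [9] S(S(S(mul(S(add(Z, SZ)), add(SZ, SSZ)))))
  [10] S(S(S(add(add(SZ, SSZ), mul(add(Z, SZ), add(SZ, SSZ))))))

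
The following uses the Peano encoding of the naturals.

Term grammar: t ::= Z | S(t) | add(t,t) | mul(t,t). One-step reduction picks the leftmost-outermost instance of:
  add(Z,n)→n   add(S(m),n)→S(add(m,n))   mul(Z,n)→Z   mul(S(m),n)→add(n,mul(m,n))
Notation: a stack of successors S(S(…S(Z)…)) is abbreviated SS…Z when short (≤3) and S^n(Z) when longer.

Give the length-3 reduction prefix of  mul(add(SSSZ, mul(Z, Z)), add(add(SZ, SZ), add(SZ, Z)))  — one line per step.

Answer: after 3 steps: add(add(S(add(Z, SZ)), add(SZ, Z)), mul(add(SSZ, mul(Z, Z)), add(add(SZ, SZ), add(SZ, Z))))

Working:
  start: mul(add(SSSZ, mul(Z, Z)), add(add(SZ, SZ), add(SZ, Z)))
  →1  mul(S(add(SSZ, mul(Z, Z))), add(add(SZ, SZ), add(SZ, Z)))
  →2  add(add(add(SZ, SZ), add(SZ, Z)), mul(add(SSZ, mul(Z, Z)), add(add(SZ, SZ), add(SZ, Z))))
  →3  add(add(S(add(Z, SZ)), add(SZ, Z)), mul(add(SSZ, mul(Z, Z)), add(add(SZ, SZ), add(SZ, Z))))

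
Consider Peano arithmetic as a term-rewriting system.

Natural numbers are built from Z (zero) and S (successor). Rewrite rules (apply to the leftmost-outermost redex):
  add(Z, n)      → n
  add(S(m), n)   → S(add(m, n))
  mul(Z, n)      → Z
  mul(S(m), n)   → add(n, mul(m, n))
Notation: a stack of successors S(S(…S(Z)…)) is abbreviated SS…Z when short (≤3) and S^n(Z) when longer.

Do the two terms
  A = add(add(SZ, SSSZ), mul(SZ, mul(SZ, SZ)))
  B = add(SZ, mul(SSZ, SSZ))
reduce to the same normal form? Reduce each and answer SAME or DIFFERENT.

Answer: SAME — A ⇓ S^5(Z), B ⇓ S^5(Z)

Reduction:
Term A:
  start: add(add(SZ, SSSZ), mul(SZ, mul(SZ, SZ)))
  step 1: add(S(add(Z, SSSZ)), mul(SZ, mul(SZ, SZ)))
  step 2: S(add(add(Z, SSSZ), mul(SZ, mul(SZ, SZ))))
  step 3: S(add(SSSZ, mul(SZ, mul(SZ, SZ))))
  step 4: S(S(add(SSZ, mul(SZ, mul(SZ, SZ)))))
  step 5: S(S(S(add(SZ, mul(SZ, mul(SZ, SZ))))))
  step 6: S(S(S(S(add(Z, mul(SZ, mul(SZ, SZ)))))))
  step 7: S(S(S(S(mul(SZ, mul(SZ, SZ))))))
  step 8: S(S(S(S(add(mul(SZ, SZ), mul(Z, mul(SZ, SZ)))))))
  step 9: S(S(S(S(add(add(SZ, mul(Z, SZ)), mul(Z, mul(SZ, SZ)))))))
  step 10: S(S(S(S(add(S(add(Z, mul(Z, SZ))), mul(Z, mul(SZ, SZ)))))))
  step 11: S(S(S(S(S(add(add(Z, mul(Z, SZ)), mul(Z, mul(SZ, SZ))))))))
  step 12: S(S(S(S(S(add(mul(Z, SZ), mul(Z, mul(SZ, SZ))))))))
  step 13: S(S(S(S(S(add(Z, mul(Z, mul(SZ, SZ))))))))
  step 14: S(S(S(S(S(mul(Z, mul(SZ, SZ)))))))
  step 15: S^5(Z)

Term B:
  start: add(SZ, mul(SSZ, SSZ))
  step 1: S(add(Z, mul(SSZ, SSZ)))
  step 2: S(mul(SSZ, SSZ))
  step 3: S(add(SSZ, mul(SZ, SSZ)))
  step 4: S(S(add(SZ, mul(SZ, SSZ))))
  step 5: S(S(S(add(Z, mul(SZ, SSZ)))))
  step 6: S(S(S(mul(SZ, SSZ))))
  step 7: S(S(S(add(SSZ, mul(Z, SSZ)))))
  step 8: S(S(S(S(add(SZ, mul(Z, SSZ))))))
  step 9: S(S(S(S(S(add(Z, mul(Z, SSZ)))))))
  step 10: S(S(S(S(S(mul(Z, SSZ))))))
  step 11: S^5(Z)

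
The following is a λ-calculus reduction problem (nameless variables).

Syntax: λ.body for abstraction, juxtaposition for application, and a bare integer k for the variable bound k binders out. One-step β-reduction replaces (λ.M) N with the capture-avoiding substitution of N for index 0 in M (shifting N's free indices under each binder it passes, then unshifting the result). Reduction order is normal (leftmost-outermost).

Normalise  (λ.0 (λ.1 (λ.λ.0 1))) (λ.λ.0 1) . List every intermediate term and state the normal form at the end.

Answer: normal form = λ.0 (λ.λ.0 (λ.λ.0 1))  (in 3 steps)

Working:
  start: (λ.0 (λ.1 (λ.λ.0 1))) (λ.λ.0 1)
  [1] (λ.λ.0 1) (λ.(λ.λ.0 1) (λ.λ.0 1))
  [2] λ.0 (λ.(λ.λ.0 1) (λ.λ.0 1))
  [3] λ.0 (λ.λ.0 (λ.λ.0 1))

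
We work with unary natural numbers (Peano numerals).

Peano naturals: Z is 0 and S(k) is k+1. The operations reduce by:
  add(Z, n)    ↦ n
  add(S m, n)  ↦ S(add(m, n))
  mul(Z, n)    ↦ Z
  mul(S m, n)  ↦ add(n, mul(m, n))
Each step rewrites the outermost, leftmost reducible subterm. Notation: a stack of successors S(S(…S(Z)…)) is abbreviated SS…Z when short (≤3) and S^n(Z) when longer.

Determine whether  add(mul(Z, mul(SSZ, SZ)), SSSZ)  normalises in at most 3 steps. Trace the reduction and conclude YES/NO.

Answer: YES — reaches normal form SSSZ in 2 ≤ 3 steps

Reduction:
  start: add(mul(Z, mul(SSZ, SZ)), SSSZ)
  step 1: add(Z, SSSZ)
  step 2: SSSZ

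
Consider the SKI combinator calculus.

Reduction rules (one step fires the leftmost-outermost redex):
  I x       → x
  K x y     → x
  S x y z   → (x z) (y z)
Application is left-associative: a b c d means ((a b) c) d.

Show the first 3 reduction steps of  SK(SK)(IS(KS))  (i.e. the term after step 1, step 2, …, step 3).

Answer: after 3 steps: S(KS)

Derivation:
  start: SK(SK)(IS(KS))
  step 1: K(IS(KS))(SK(IS(KS)))
  step 2: IS(KS)
  step 3: S(KS)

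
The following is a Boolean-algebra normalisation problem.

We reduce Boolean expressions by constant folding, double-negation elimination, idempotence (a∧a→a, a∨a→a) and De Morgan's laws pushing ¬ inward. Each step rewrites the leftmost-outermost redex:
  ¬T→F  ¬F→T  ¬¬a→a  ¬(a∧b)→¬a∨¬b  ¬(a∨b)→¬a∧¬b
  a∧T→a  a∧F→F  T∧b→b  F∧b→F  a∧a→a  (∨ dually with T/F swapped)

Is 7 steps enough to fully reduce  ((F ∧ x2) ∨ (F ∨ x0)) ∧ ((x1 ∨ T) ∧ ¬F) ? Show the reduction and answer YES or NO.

  start: ((F ∧ x2) ∨ (F ∨ x0)) ∧ ((x1 ∨ T) ∧ ¬F)
  [1] (F ∨ (F ∨ x0)) ∧ ((x1 ∨ T) ∧ ¬F)
  [2] (F ∨ x0) ∧ ((x1 ∨ T) ∧ ¬F)
  [3] x0 ∧ ((x1 ∨ T) ∧ ¬F)
  [4] x0 ∧ (T ∧ ¬F)
  [5] x0 ∧ ¬F
  [6] x0 ∧ T
  [7] x0

Answer: YES — reaches normal form x0 in 7 ≤ 7 steps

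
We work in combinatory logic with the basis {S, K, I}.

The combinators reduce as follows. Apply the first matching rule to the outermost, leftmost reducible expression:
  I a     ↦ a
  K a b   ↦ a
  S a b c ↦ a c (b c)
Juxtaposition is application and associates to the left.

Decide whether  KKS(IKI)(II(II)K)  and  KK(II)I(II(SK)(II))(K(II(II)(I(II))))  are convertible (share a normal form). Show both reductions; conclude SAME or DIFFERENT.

Term A:
  start: KKS(IKI)(II(II)K)
  →1  K(IKI)(II(II)K)
  →2  IKI
  →3  KI

Term B:
  start: KK(II)I(II(SK)(II))(K(II(II)(I(II))))
  →1  KI(II(SK)(II))(K(II(II)(I(II))))
  →2  I(K(II(II)(I(II))))
  →3  K(II(II)(I(II)))
  →4  K(I(II)(I(II)))
  →5  K(II(I(II)))
  →6  K(I(I(II)))
  →7  K(I(II))
  →8  K(II)
  →9  KI

Answer: SAME — A ⇓ KI, B ⇓ KI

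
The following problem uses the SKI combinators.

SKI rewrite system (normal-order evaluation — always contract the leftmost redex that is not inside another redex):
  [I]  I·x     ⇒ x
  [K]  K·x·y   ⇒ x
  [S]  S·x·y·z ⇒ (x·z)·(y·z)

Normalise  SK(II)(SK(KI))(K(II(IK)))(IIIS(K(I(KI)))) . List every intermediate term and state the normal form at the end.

Answer: normal form = K  (in 8 steps)

Reduction:
  start: SK(II)(SK(KI))(K(II(IK)))(IIIS(K(I(KI))))
  [1] K(SK(KI))(II(SK(KI)))(K(II(IK)))(IIIS(K(I(KI))))
  [2] SK(KI)(K(II(IK)))(IIIS(K(I(KI))))
  [3] K(K(II(IK)))(KI(K(II(IK))))(IIIS(K(I(KI))))
  [4] K(II(IK))(IIIS(K(I(KI))))
  [5] II(IK)
  [6] I(IK)
  [7] IK
  [8] K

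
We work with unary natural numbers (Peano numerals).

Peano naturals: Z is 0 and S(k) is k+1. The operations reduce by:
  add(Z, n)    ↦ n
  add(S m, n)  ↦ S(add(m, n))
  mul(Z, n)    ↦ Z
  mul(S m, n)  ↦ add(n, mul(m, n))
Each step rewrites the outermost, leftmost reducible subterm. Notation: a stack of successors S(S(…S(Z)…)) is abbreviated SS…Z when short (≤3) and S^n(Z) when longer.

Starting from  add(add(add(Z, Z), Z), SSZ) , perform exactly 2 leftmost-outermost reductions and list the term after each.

Answer: after 2 steps: add(Z, SSZ)

Derivation:
  start: add(add(add(Z, Z), Z), SSZ)
  step 1: add(add(Z, Z), SSZ)
  step 2: add(Z, SSZ)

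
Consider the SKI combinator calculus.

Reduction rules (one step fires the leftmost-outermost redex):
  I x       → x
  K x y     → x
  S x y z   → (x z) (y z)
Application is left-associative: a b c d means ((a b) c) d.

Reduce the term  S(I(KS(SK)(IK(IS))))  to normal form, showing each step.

Answer: normal form = S(S(KS))  (in 4 steps)

Derivation:
  start: S(I(KS(SK)(IK(IS))))
  →1  S(KS(SK)(IK(IS)))
  →2  S(S(IK(IS)))
  →3  S(S(K(IS)))
  →4  S(S(KS))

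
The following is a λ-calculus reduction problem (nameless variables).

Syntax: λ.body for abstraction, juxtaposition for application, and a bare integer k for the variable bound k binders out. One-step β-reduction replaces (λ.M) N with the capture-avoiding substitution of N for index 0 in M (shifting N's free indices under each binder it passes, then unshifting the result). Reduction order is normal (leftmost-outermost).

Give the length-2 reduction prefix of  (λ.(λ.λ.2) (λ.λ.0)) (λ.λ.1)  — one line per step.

Answer: after 2 steps: λ.λ.λ.1

Working:
  start: (λ.(λ.λ.2) (λ.λ.0)) (λ.λ.1)
  step 1: (λ.λ.λ.λ.1) (λ.λ.0)
  step 2: λ.λ.λ.1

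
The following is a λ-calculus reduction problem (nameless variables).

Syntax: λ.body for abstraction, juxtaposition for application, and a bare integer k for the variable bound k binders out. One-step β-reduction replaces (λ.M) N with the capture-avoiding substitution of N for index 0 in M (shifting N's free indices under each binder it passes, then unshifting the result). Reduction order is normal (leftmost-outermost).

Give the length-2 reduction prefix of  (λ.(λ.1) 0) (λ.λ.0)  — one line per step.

  start: (λ.(λ.1) 0) (λ.λ.0)
  step 1: (λ.λ.λ.0) (λ.λ.0)
  step 2: λ.λ.0

Answer: after 2 steps: λ.λ.0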